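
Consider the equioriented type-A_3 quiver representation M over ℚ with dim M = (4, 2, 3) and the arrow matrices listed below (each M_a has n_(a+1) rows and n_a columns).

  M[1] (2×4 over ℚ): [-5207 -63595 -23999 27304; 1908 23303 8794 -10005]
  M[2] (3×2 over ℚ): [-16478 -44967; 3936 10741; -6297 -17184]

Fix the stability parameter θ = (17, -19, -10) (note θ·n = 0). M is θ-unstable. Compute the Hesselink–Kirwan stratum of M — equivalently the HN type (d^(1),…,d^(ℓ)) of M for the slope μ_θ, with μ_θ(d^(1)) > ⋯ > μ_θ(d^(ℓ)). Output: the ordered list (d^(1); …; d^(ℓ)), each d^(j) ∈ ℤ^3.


Interval decomposition of M: I[1,1]^2, I[1,3]^2, I[3,3].
HN type (ℓ=3): μ^(1)=17; μ^(2)=-4; μ^(3)=-10

((2, 0, 0); (2, 2, 2); (0, 0, 1))


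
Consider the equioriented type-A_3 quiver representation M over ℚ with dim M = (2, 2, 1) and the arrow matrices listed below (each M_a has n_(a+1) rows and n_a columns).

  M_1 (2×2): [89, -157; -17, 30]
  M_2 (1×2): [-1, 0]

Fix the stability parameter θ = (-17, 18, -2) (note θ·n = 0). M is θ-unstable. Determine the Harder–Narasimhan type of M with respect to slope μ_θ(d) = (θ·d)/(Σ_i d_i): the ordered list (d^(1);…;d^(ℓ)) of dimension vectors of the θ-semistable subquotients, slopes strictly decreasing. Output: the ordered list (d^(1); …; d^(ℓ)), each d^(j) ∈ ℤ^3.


Interval decomposition of M: I[1,2], I[1,3].
HN type (ℓ=3): μ^(1)=18; μ^(2)=8; μ^(3)=-17

((0, 1, 0); (0, 1, 1); (2, 0, 0))


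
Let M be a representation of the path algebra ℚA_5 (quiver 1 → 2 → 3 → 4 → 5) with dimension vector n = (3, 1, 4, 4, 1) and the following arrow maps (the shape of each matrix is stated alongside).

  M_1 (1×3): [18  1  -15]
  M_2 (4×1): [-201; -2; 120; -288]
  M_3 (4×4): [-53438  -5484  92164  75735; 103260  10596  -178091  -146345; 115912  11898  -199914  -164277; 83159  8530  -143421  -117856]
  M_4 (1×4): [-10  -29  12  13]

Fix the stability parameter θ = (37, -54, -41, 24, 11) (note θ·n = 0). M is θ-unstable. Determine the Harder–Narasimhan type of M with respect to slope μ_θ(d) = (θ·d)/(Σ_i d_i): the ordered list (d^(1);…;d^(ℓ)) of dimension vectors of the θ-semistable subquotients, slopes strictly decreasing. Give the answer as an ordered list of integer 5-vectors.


Via rank(M_{q-1}∘⋯∘M_p): M ≅ I[1,1]^2, I[1,5], I[3,4]^3.
μ_θ-semistable layers: μ^(1)=37; μ^(2)=24; μ^(3)=35/2; μ^(4)=-58/3; μ^(5)=-41

((2, 0, 0, 0, 0); (0, 0, 0, 3, 0); (0, 0, 0, 1, 1); (1, 1, 1, 0, 0); (0, 0, 3, 0, 0))


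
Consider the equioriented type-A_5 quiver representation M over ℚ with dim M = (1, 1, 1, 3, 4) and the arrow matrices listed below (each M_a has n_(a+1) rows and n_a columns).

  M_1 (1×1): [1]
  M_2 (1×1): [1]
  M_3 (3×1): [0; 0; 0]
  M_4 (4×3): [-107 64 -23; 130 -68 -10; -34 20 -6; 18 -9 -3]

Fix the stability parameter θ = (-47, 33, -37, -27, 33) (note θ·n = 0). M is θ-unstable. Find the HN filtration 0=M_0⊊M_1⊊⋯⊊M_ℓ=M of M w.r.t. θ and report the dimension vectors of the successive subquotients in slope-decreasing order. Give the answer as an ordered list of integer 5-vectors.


Interval decomposition of M: I[1,3], I[4,4], I[4,5]^2, I[5,5]^2.
HN type (ℓ=4): μ^(1)=33; μ^(2)=-2; μ^(3)=-27; μ^(4)=-47

((0, 0, 0, 0, 4); (0, 1, 1, 0, 0); (0, 0, 0, 3, 0); (1, 0, 0, 0, 0))


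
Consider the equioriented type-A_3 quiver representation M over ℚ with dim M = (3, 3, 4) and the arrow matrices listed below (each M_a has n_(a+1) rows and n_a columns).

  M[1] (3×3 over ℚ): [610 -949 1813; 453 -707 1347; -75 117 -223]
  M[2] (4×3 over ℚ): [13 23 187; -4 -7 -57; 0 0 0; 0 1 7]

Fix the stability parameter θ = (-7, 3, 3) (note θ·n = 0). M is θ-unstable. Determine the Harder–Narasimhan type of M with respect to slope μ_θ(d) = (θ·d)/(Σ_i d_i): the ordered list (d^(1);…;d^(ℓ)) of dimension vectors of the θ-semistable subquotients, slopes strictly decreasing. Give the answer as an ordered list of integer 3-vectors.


Interval decomposition of M: I[1,2], I[1,3]^2, I[3,3]^2.
HN type (ℓ=2): μ^(1)=3; μ^(2)=-7

((0, 3, 4); (3, 0, 0))


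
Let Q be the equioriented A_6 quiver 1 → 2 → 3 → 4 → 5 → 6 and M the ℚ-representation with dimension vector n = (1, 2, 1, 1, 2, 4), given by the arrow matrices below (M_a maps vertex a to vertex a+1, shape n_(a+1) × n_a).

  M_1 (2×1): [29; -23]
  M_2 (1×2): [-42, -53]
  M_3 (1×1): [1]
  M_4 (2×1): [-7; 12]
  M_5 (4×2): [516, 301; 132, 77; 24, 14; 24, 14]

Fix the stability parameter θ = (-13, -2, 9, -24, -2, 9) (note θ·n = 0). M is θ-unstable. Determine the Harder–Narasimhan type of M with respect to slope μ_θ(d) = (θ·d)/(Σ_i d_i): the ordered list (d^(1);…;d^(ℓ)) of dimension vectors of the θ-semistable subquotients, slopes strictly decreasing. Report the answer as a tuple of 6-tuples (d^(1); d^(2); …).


Via rank(M_{q-1}∘⋯∘M_p): M ≅ I[1,5], I[2,2], I[5,6], I[6,6]^3.
μ_θ-semistable layers: μ^(1)=9; μ^(2)=-2; μ^(3)=-17/3; μ^(4)=-13

((0, 0, 0, 0, 0, 4); (0, 1, 0, 0, 2, 0); (0, 1, 1, 1, 0, 0); (1, 0, 0, 0, 0, 0))


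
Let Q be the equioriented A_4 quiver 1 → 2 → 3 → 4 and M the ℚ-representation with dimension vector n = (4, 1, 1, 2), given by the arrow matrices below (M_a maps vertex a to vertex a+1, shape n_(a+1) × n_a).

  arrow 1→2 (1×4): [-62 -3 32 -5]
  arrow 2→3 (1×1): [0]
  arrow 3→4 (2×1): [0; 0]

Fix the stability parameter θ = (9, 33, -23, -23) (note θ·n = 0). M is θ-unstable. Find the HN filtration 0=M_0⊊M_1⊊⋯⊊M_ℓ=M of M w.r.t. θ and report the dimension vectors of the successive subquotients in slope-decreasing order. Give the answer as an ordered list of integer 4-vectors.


Via rank(M_{q-1}∘⋯∘M_p): M ≅ I[1,1]^3, I[1,2], I[3,3], I[4,4]^2.
μ_θ-semistable layers: μ^(1)=33; μ^(2)=9; μ^(3)=-23

((0, 1, 0, 0); (4, 0, 0, 0); (0, 0, 1, 2))


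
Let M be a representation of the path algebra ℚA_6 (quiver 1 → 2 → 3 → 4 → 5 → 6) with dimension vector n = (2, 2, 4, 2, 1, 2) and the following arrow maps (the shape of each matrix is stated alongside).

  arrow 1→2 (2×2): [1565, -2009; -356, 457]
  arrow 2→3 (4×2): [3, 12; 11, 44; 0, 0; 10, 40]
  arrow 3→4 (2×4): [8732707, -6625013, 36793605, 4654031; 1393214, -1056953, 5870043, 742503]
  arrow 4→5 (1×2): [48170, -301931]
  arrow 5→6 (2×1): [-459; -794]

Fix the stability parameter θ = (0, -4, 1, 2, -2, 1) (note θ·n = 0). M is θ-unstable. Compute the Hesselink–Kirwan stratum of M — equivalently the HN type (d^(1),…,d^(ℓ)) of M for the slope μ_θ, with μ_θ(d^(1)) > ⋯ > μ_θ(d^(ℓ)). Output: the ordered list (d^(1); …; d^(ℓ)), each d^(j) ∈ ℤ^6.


Barcode: M ≅ I[1,2], I[1,6], I[3,3]^2, I[3,4], I[6,6]. HN layers by μ_θ (4 steps, strictly decreasing):
  μ^(1)=2; μ^(2)=1; μ^(3)=1/3; μ^(4)=-2

((0, 0, 0, 1, 0, 0); (0, 0, 3, 0, 0, 2); (0, 0, 1, 1, 1, 0); (2, 2, 0, 0, 0, 0))


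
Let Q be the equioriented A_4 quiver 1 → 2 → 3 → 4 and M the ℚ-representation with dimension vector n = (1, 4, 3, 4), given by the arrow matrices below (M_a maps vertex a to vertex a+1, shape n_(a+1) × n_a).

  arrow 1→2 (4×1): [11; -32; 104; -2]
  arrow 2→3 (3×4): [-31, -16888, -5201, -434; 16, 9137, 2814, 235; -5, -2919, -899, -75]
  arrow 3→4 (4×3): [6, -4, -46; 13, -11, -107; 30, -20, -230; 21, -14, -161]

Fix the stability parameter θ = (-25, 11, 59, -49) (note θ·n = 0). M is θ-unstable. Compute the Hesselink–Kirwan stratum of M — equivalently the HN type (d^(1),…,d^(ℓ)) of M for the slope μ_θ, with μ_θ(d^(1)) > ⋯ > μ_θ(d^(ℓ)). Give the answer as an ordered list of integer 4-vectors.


Via rank(M_{q-1}∘⋯∘M_p): M ≅ I[1,3], I[2,2], I[2,4]^2, I[4,4]^2.
μ_θ-semistable layers: μ^(1)=59; μ^(2)=11; μ^(3)=7; μ^(4)=-25; μ^(5)=-49

((0, 0, 1, 0); (0, 2, 0, 0); (0, 2, 2, 2); (1, 0, 0, 0); (0, 0, 0, 2))


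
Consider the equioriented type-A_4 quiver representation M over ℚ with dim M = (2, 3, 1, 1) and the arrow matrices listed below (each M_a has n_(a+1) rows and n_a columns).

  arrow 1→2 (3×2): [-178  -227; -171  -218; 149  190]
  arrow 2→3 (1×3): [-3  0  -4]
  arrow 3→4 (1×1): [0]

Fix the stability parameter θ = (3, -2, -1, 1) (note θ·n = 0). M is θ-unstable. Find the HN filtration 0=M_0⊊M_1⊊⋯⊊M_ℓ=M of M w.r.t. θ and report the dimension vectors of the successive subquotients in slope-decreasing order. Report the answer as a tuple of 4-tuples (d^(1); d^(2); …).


Via rank(M_{q-1}∘⋯∘M_p): M ≅ I[1,2], I[1,3], I[2,2], I[4,4].
μ_θ-semistable layers: μ^(1)=1; μ^(2)=1/2; μ^(3)=0; μ^(4)=-2

((0, 0, 0, 1); (1, 1, 0, 0); (1, 1, 1, 0); (0, 1, 0, 0))


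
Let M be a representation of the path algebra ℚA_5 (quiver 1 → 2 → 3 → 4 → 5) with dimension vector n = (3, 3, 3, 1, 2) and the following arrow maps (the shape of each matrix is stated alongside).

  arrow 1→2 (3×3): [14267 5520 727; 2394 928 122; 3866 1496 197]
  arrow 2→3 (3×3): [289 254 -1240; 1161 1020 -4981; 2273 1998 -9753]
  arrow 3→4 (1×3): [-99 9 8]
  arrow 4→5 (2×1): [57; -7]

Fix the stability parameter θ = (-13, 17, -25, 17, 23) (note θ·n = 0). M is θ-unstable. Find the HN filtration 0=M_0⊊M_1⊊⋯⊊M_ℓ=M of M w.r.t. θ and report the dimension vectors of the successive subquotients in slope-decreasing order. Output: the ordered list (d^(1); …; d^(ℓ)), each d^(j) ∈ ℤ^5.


Interval decomposition of M: I[1,1], I[1,3], I[1,5], I[2,3], I[5,5].
HN type (ℓ=4): μ^(1)=23; μ^(2)=17; μ^(3)=-4; μ^(4)=-13

((0, 0, 0, 0, 2); (0, 0, 0, 1, 0); (0, 3, 3, 0, 0); (3, 0, 0, 0, 0))


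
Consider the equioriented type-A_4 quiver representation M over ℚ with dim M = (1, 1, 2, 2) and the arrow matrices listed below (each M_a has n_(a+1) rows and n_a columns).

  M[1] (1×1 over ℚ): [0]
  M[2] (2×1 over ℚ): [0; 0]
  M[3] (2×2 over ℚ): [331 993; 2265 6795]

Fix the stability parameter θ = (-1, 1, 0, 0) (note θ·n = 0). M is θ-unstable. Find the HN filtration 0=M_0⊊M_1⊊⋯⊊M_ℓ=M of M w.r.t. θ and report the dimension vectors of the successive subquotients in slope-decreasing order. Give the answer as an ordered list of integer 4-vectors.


Via rank(M_{q-1}∘⋯∘M_p): M ≅ I[1,1], I[2,2], I[3,3], I[3,4], I[4,4].
μ_θ-semistable layers: μ^(1)=1; μ^(2)=0; μ^(3)=-1

((0, 1, 0, 0); (0, 0, 2, 2); (1, 0, 0, 0))


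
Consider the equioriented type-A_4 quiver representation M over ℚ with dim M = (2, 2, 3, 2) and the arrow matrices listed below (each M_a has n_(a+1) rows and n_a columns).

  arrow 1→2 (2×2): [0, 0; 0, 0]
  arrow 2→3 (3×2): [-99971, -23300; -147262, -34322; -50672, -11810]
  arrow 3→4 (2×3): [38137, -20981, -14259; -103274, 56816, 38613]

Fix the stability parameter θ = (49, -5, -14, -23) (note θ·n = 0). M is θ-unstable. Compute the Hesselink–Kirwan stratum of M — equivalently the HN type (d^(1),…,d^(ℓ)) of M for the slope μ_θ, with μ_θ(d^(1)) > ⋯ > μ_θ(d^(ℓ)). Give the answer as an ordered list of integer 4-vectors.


Via rank(M_{q-1}∘⋯∘M_p): M ≅ I[1,1]^2, I[2,4]^2, I[3,3].
μ_θ-semistable layers: μ^(1)=49; μ^(2)=-14

((2, 0, 0, 0); (0, 2, 3, 2))


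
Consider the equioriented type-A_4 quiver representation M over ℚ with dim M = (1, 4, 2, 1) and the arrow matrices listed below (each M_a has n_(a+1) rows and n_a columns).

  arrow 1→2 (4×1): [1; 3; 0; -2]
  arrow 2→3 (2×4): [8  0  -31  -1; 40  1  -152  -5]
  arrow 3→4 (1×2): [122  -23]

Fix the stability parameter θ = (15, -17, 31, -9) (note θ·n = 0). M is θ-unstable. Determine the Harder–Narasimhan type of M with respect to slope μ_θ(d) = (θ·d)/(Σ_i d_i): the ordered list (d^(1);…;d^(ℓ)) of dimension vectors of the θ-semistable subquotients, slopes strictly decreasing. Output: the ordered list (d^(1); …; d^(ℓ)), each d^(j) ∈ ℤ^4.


Interval decomposition of M: I[1,4], I[2,2]^2, I[2,3].
HN type (ℓ=4): μ^(1)=31; μ^(2)=11; μ^(3)=-1; μ^(4)=-17

((0, 0, 1, 0); (0, 0, 1, 1); (1, 1, 0, 0); (0, 3, 0, 0))


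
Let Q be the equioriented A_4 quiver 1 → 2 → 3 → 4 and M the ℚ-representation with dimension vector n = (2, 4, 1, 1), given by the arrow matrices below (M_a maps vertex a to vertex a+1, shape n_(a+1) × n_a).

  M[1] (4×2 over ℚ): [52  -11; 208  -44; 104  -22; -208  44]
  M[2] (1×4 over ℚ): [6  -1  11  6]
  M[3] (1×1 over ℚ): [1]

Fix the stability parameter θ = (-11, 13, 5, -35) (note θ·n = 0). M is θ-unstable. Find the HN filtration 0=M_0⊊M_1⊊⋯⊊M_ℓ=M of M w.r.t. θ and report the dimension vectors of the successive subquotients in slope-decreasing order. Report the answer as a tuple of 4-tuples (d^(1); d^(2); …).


Via rank(M_{q-1}∘⋯∘M_p): M ≅ I[1,1], I[1,2], I[2,2]^2, I[2,4].
μ_θ-semistable layers: μ^(1)=13; μ^(2)=-17/3; μ^(3)=-11

((0, 3, 0, 0); (0, 1, 1, 1); (2, 0, 0, 0))


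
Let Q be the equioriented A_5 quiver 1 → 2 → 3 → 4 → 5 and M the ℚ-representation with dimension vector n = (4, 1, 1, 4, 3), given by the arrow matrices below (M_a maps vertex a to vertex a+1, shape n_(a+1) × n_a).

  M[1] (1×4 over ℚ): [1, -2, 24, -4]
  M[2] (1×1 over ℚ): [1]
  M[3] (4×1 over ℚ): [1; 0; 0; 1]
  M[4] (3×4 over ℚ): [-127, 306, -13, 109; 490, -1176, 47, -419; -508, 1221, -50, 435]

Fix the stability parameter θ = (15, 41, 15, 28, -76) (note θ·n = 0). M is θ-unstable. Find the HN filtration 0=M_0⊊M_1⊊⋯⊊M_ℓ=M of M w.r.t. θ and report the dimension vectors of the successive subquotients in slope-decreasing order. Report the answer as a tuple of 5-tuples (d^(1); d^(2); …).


Via rank(M_{q-1}∘⋯∘M_p): M ≅ I[1,1]^3, I[1,5], I[4,4], I[4,5]^2.
μ_θ-semistable layers: μ^(1)=28; μ^(2)=15; μ^(3)=23/5; μ^(4)=-24

((0, 0, 0, 1, 0); (3, 0, 0, 0, 0); (1, 1, 1, 1, 1); (0, 0, 0, 2, 2))


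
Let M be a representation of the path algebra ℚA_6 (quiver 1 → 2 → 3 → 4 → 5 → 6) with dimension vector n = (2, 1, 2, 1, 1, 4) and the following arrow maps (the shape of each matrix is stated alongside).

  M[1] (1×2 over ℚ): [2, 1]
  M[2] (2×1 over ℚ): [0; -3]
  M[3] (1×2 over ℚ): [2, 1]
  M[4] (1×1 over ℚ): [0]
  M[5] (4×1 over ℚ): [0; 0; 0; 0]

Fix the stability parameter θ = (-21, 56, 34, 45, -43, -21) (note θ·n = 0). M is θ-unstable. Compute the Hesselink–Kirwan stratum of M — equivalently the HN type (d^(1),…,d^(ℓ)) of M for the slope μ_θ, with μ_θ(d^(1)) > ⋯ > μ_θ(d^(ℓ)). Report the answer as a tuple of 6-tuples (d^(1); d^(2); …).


Via rank(M_{q-1}∘⋯∘M_p): M ≅ I[1,1], I[1,4], I[3,3], I[5,5], I[6,6]^4.
μ_θ-semistable layers: μ^(1)=45; μ^(2)=34; μ^(3)=-21; μ^(4)=-43

((0, 1, 1, 1, 0, 0); (0, 0, 1, 0, 0, 0); (2, 0, 0, 0, 0, 4); (0, 0, 0, 0, 1, 0))


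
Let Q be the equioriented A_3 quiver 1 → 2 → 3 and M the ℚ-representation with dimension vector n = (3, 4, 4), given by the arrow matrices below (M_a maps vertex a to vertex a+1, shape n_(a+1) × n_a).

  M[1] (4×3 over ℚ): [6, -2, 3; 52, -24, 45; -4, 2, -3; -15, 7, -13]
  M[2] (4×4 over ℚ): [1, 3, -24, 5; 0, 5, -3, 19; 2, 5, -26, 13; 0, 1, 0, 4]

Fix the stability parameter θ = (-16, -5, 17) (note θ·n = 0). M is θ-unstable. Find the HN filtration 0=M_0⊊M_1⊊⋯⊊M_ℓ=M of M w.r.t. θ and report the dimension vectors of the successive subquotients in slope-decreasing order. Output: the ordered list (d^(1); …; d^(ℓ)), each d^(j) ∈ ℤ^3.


Barcode: M ≅ I[1,3]^3, I[2,3]. HN layers by μ_θ (3 steps, strictly decreasing):
  μ^(1)=17; μ^(2)=-5; μ^(3)=-16

((0, 0, 4); (0, 4, 0); (3, 0, 0))


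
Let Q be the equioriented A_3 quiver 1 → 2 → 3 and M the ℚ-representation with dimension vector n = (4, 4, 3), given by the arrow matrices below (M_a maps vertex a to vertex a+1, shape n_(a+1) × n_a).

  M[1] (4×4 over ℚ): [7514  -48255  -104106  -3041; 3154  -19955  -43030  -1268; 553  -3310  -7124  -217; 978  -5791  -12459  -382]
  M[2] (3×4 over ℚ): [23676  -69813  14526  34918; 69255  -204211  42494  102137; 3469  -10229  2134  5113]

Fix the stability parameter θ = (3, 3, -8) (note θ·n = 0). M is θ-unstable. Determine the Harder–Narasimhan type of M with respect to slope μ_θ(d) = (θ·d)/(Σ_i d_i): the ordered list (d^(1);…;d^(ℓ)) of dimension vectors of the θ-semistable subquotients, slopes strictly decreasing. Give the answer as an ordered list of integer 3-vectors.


Via rank(M_{q-1}∘⋯∘M_p): M ≅ I[1,2], I[1,3]^3.
μ_θ-semistable layers: μ^(1)=3; μ^(2)=-2/3

((1, 1, 0); (3, 3, 3))


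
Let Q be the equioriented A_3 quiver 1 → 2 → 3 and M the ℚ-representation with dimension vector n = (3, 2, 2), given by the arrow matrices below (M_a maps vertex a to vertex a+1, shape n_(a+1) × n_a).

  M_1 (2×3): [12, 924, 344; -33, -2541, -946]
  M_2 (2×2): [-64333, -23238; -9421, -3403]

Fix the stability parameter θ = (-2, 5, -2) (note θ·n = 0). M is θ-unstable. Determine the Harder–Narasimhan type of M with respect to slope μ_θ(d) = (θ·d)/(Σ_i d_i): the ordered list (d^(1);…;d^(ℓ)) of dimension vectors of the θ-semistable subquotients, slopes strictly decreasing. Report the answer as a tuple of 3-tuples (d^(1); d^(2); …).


Barcode: M ≅ I[1,1]^2, I[1,3], I[2,3]. HN layers by μ_θ (2 steps, strictly decreasing):
  μ^(1)=3/2; μ^(2)=-2

((0, 2, 2); (3, 0, 0))


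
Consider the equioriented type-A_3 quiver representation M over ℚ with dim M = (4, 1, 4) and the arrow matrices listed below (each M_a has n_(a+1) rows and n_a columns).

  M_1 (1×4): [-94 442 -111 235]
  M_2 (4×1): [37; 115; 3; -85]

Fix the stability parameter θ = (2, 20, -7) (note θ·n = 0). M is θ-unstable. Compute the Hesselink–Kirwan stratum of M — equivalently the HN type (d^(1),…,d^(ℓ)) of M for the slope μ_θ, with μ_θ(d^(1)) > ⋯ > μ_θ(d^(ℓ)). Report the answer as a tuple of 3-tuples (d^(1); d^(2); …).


Via rank(M_{q-1}∘⋯∘M_p): M ≅ I[1,1]^3, I[1,3], I[3,3]^3.
μ_θ-semistable layers: μ^(1)=13/2; μ^(2)=2; μ^(3)=-7

((0, 1, 1); (4, 0, 0); (0, 0, 3))


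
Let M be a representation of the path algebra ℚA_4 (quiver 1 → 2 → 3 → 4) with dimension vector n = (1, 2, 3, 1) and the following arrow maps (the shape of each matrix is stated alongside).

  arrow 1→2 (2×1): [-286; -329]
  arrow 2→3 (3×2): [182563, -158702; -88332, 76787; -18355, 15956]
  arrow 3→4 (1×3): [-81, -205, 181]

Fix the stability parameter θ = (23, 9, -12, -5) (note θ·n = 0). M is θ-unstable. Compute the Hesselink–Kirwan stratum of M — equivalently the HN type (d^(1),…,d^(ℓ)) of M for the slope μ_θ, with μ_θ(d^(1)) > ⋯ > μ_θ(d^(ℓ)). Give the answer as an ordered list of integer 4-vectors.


Barcode: M ≅ I[1,4], I[2,3], I[3,3]. HN layers by μ_θ (3 steps, strictly decreasing):
  μ^(1)=15/4; μ^(2)=-3/2; μ^(3)=-12

((1, 1, 1, 1); (0, 1, 1, 0); (0, 0, 1, 0))


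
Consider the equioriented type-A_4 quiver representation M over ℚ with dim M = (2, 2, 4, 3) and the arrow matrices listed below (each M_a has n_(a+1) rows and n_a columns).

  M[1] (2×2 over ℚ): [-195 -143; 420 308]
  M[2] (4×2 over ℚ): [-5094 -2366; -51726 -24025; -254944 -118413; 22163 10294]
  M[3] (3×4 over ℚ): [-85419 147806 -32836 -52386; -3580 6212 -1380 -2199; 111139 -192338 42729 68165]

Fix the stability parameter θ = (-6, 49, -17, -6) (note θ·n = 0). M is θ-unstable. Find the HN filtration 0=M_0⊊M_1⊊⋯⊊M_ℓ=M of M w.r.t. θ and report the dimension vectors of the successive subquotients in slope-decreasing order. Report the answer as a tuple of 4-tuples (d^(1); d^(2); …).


Interval decomposition of M: I[1,1], I[1,4], I[2,4], I[3,3], I[3,4].
HN type (ℓ=3): μ^(1)=26/3; μ^(2)=-6; μ^(3)=-17

((0, 2, 2, 2); (2, 0, 0, 1); (0, 0, 2, 0))


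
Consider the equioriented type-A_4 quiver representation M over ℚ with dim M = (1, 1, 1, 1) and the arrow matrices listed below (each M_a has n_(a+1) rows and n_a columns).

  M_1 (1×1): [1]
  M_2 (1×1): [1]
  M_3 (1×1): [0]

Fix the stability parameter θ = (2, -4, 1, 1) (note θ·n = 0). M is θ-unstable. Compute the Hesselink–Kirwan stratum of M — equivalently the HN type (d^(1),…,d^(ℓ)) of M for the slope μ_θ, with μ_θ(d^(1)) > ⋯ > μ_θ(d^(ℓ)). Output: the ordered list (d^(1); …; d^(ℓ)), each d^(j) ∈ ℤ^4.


Interval decomposition of M: I[1,3], I[4,4].
HN type (ℓ=2): μ^(1)=1; μ^(2)=-1

((0, 0, 1, 1); (1, 1, 0, 0))


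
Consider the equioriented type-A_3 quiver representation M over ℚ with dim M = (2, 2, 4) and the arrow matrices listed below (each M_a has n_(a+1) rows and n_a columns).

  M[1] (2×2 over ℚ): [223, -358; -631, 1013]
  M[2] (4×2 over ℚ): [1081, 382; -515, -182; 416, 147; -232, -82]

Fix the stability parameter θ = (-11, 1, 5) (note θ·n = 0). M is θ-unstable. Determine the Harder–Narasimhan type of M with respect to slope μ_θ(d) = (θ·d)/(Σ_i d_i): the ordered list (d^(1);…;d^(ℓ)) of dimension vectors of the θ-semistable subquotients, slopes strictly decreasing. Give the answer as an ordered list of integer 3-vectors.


Interval decomposition of M: I[1,3]^2, I[3,3]^2.
HN type (ℓ=3): μ^(1)=5; μ^(2)=1; μ^(3)=-11

((0, 0, 4); (0, 2, 0); (2, 0, 0))


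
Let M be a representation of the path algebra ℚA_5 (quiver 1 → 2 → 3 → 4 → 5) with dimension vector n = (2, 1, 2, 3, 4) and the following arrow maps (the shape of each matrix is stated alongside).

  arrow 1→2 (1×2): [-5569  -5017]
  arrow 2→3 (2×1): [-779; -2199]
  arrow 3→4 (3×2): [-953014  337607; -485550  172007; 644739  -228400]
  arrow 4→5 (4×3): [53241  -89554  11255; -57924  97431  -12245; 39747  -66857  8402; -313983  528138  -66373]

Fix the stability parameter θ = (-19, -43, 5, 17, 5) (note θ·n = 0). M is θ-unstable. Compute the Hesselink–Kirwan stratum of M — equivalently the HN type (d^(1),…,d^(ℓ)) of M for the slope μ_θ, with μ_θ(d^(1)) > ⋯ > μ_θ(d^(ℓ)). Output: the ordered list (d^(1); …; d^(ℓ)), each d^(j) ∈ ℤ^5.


Barcode: M ≅ I[1,1], I[1,4], I[3,5], I[4,5], I[5,5]^2. HN layers by μ_θ (5 steps, strictly decreasing):
  μ^(1)=17; μ^(2)=11; μ^(3)=5; μ^(4)=-19; μ^(5)=-31

((0, 0, 0, 1, 0); (0, 0, 0, 2, 2); (0, 0, 2, 0, 2); (1, 0, 0, 0, 0); (1, 1, 0, 0, 0))


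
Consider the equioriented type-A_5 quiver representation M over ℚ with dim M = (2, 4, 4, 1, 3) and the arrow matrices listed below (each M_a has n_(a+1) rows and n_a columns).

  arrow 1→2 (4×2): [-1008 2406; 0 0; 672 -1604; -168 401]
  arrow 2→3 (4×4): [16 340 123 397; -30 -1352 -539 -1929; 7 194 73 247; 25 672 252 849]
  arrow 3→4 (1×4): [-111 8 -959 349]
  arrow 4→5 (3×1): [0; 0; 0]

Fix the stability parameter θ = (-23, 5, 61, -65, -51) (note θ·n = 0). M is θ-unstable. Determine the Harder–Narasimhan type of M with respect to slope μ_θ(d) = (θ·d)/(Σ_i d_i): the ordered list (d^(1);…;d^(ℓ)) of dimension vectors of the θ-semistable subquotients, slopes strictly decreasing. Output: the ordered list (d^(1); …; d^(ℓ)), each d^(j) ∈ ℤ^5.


Barcode: M ≅ I[1,1], I[1,4], I[2,2], I[2,3]^2, I[3,3], I[5,5]^3. HN layers by μ_θ (5 steps, strictly decreasing):
  μ^(1)=61; μ^(2)=5; μ^(3)=1/3; μ^(4)=-23; μ^(5)=-51

((0, 0, 3, 0, 0); (0, 3, 0, 0, 0); (0, 1, 1, 1, 0); (2, 0, 0, 0, 0); (0, 0, 0, 0, 3))


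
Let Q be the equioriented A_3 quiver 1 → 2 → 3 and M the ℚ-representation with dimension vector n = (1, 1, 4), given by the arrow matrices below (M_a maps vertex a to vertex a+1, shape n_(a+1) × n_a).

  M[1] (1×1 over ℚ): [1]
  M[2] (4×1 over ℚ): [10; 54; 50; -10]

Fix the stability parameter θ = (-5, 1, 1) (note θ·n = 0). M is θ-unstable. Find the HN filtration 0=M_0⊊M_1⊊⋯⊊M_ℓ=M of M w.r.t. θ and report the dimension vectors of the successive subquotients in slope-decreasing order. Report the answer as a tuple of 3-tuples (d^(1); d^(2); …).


Interval decomposition of M: I[1,3], I[3,3]^3.
HN type (ℓ=2): μ^(1)=1; μ^(2)=-5

((0, 1, 4); (1, 0, 0))


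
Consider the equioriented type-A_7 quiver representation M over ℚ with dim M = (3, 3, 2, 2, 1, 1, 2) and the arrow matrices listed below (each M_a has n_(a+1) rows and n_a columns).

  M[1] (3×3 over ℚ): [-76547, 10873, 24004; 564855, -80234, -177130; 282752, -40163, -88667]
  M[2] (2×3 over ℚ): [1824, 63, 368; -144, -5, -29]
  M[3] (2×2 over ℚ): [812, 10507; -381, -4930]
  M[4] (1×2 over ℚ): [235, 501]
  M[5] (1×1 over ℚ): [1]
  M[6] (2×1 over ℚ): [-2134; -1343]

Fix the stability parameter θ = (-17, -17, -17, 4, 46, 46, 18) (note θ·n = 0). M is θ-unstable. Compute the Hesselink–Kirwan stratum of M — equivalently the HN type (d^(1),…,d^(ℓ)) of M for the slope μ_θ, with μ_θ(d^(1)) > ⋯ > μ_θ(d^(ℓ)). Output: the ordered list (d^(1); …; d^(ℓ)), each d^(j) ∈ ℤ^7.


Via rank(M_{q-1}∘⋯∘M_p): M ≅ I[1,2], I[1,4], I[1,7], I[7,7].
μ_θ-semistable layers: μ^(1)=110/3; μ^(2)=18; μ^(3)=4; μ^(4)=-17

((0, 0, 0, 0, 1, 1, 1); (0, 0, 0, 0, 0, 0, 1); (0, 0, 0, 2, 0, 0, 0); (3, 3, 2, 0, 0, 0, 0))


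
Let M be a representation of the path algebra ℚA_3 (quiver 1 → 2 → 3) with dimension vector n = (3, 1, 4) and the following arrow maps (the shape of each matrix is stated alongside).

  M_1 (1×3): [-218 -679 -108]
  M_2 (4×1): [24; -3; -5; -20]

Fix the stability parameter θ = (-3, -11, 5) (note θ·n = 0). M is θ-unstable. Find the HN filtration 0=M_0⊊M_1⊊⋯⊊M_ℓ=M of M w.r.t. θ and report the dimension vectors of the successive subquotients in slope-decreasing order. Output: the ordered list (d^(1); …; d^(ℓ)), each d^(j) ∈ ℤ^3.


Barcode: M ≅ I[1,1]^2, I[1,3], I[3,3]^3. HN layers by μ_θ (3 steps, strictly decreasing):
  μ^(1)=5; μ^(2)=-3; μ^(3)=-7

((0, 0, 4); (2, 0, 0); (1, 1, 0))


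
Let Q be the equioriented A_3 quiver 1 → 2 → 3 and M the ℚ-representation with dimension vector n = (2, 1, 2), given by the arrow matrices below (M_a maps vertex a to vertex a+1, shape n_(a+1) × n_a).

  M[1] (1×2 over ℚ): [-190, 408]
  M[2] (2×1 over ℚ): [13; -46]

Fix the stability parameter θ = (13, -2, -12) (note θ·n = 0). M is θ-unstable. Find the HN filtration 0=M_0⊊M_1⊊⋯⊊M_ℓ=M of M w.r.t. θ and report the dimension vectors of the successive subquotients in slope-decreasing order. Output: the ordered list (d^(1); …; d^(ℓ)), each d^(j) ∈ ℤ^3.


Via rank(M_{q-1}∘⋯∘M_p): M ≅ I[1,1], I[1,3], I[3,3].
μ_θ-semistable layers: μ^(1)=13; μ^(2)=-1/3; μ^(3)=-12

((1, 0, 0); (1, 1, 1); (0, 0, 1))


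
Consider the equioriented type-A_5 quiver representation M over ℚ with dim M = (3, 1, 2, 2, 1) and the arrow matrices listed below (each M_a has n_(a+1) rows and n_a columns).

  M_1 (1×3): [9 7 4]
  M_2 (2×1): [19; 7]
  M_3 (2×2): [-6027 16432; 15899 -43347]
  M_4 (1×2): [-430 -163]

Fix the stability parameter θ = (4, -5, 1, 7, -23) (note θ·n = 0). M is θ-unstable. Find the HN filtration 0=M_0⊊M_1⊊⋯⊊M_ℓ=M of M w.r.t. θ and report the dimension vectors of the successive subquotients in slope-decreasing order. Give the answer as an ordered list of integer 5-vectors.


Interval decomposition of M: I[1,1]^2, I[1,5], I[3,4].
HN type (ℓ=4): μ^(1)=7; μ^(2)=4; μ^(3)=1; μ^(4)=-16/5

((0, 0, 0, 1, 0); (2, 0, 0, 0, 0); (0, 0, 1, 0, 0); (1, 1, 1, 1, 1))


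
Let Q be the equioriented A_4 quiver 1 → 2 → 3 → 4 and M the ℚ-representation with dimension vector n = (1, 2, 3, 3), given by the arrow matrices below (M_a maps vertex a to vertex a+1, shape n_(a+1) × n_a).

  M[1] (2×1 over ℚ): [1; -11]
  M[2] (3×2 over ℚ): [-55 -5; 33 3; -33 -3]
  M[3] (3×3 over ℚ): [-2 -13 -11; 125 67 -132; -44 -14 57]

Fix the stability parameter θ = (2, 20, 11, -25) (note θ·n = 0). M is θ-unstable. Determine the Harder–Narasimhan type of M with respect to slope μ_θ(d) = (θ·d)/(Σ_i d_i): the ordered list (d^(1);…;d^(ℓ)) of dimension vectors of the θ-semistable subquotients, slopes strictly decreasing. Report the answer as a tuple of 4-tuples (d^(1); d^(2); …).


Barcode: M ≅ I[1,2], I[2,4], I[3,4]^2. HN layers by μ_θ (3 steps, strictly decreasing):
  μ^(1)=20; μ^(2)=2; μ^(3)=-7

((0, 1, 0, 0); (1, 1, 1, 1); (0, 0, 2, 2))


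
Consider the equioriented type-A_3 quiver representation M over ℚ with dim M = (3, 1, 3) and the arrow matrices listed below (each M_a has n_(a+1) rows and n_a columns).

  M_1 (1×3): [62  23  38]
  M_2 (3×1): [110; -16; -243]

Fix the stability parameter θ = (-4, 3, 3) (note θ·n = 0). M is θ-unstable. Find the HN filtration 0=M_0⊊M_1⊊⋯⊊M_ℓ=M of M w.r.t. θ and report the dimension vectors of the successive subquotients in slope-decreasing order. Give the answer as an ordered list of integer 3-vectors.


Via rank(M_{q-1}∘⋯∘M_p): M ≅ I[1,1]^2, I[1,3], I[3,3]^2.
μ_θ-semistable layers: μ^(1)=3; μ^(2)=-4

((0, 1, 3); (3, 0, 0))


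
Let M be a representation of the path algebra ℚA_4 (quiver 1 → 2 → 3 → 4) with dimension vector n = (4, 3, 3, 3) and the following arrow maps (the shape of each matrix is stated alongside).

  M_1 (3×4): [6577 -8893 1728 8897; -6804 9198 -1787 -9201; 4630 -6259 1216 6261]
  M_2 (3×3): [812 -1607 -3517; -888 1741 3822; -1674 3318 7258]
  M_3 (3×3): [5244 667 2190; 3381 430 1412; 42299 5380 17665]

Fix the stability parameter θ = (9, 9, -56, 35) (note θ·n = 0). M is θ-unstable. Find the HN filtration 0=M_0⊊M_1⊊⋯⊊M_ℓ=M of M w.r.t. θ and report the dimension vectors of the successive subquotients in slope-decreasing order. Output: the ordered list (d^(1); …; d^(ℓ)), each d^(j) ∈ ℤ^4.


Barcode: M ≅ I[1,1], I[1,4]^3. HN layers by μ_θ (3 steps, strictly decreasing):
  μ^(1)=35; μ^(2)=9; μ^(3)=-38/3

((0, 0, 0, 3); (1, 0, 0, 0); (3, 3, 3, 0))


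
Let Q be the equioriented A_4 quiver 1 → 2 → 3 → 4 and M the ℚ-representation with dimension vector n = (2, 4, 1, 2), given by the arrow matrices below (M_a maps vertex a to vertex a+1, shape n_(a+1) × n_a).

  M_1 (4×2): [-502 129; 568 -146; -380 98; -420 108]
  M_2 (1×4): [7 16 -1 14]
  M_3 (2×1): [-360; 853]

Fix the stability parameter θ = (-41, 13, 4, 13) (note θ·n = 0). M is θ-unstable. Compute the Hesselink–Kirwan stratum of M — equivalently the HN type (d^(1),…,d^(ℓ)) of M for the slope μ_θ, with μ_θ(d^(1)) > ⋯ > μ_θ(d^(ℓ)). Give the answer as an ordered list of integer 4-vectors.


Barcode: M ≅ I[1,2], I[1,4], I[2,2]^2, I[4,4]. HN layers by μ_θ (3 steps, strictly decreasing):
  μ^(1)=13; μ^(2)=17/2; μ^(3)=-41

((0, 3, 0, 2); (0, 1, 1, 0); (2, 0, 0, 0))


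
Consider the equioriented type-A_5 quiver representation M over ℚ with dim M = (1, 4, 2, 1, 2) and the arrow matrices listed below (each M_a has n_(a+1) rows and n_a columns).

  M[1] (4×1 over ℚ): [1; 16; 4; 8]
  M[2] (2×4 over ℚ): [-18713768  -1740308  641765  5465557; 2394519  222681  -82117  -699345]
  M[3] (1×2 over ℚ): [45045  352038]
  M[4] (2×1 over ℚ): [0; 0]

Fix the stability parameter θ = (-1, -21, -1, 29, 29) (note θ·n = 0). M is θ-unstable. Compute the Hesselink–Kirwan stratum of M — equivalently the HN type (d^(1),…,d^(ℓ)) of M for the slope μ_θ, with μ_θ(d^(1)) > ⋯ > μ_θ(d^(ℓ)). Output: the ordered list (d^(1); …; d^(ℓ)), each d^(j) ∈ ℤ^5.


Via rank(M_{q-1}∘⋯∘M_p): M ≅ I[1,4], I[2,2]^2, I[2,3], I[5,5]^2.
μ_θ-semistable layers: μ^(1)=29; μ^(2)=-1; μ^(3)=-11; μ^(4)=-21

((0, 0, 0, 1, 2); (0, 0, 2, 0, 0); (1, 1, 0, 0, 0); (0, 3, 0, 0, 0))


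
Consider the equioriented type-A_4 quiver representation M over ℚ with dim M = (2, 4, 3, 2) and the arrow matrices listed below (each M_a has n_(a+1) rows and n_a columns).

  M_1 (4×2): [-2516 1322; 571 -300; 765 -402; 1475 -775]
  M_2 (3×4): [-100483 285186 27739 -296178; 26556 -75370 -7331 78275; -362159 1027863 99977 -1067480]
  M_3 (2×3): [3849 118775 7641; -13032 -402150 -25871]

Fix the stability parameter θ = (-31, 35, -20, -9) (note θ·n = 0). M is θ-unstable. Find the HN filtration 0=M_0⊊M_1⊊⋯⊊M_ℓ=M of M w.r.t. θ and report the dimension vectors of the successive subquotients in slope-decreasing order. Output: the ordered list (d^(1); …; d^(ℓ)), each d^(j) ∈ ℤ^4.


Via rank(M_{q-1}∘⋯∘M_p): M ≅ I[1,3], I[1,4], I[2,2], I[2,4].
μ_θ-semistable layers: μ^(1)=35; μ^(2)=15/2; μ^(3)=2; μ^(4)=-31

((0, 1, 0, 0); (0, 1, 1, 0); (0, 2, 2, 2); (2, 0, 0, 0))


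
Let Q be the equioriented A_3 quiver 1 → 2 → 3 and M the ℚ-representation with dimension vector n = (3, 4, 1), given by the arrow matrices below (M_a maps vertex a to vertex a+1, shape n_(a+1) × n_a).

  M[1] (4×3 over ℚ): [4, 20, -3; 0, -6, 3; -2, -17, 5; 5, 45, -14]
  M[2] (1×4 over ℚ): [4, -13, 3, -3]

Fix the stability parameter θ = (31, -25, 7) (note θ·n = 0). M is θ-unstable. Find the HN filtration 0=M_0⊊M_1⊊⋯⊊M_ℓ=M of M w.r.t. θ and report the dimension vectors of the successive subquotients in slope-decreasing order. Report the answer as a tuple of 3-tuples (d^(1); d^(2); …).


Via rank(M_{q-1}∘⋯∘M_p): M ≅ I[1,2]^2, I[1,3], I[2,2].
μ_θ-semistable layers: μ^(1)=7; μ^(2)=3; μ^(3)=-25

((0, 0, 1); (3, 3, 0); (0, 1, 0))


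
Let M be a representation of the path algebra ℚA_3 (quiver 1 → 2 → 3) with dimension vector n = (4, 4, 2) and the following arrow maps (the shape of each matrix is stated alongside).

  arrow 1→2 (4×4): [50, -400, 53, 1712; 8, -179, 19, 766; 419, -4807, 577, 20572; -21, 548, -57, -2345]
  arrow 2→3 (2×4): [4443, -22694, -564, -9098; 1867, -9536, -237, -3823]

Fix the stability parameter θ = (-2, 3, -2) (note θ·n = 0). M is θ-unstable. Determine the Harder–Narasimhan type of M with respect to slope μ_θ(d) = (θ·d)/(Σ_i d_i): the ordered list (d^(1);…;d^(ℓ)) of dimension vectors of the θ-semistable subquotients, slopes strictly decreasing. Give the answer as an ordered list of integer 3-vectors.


Via rank(M_{q-1}∘⋯∘M_p): M ≅ I[1,2]^2, I[1,3]^2.
μ_θ-semistable layers: μ^(1)=3; μ^(2)=1/2; μ^(3)=-2

((0, 2, 0); (0, 2, 2); (4, 0, 0))


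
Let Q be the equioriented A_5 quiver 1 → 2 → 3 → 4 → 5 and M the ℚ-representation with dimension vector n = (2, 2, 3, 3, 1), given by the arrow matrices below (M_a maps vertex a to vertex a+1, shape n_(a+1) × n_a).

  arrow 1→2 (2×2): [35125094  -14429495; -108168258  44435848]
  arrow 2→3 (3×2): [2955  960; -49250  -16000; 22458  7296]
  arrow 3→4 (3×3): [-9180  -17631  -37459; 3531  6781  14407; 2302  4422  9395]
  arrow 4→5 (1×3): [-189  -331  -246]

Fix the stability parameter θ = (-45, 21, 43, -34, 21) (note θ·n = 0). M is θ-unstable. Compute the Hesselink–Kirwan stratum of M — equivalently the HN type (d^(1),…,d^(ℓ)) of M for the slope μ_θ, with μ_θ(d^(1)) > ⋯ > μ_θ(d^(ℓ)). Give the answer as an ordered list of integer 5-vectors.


Barcode: M ≅ I[1,2], I[1,5], I[3,4]^2. HN layers by μ_θ (4 steps, strictly decreasing):
  μ^(1)=21; μ^(2)=10; μ^(3)=9/2; μ^(4)=-45

((0, 1, 0, 0, 1); (0, 1, 1, 1, 0); (0, 0, 2, 2, 0); (2, 0, 0, 0, 0))


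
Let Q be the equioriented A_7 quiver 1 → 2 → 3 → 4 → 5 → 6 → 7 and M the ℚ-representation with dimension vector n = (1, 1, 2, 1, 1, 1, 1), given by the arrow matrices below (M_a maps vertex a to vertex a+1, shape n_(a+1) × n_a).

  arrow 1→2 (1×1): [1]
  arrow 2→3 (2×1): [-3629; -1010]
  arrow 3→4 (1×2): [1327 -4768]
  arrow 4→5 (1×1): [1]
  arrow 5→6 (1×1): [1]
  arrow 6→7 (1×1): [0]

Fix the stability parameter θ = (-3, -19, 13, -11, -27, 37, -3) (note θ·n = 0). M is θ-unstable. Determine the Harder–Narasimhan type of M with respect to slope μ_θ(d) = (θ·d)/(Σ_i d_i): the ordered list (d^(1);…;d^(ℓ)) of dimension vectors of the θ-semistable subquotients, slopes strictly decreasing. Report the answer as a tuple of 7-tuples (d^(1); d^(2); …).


Interval decomposition of M: I[1,6], I[3,3], I[7,7].
HN type (ℓ=5): μ^(1)=37; μ^(2)=13; μ^(3)=-3; μ^(4)=-25/3; μ^(5)=-11

((0, 0, 0, 0, 0, 1, 0); (0, 0, 1, 0, 0, 0, 0); (0, 0, 0, 0, 0, 0, 1); (0, 0, 1, 1, 1, 0, 0); (1, 1, 0, 0, 0, 0, 0))


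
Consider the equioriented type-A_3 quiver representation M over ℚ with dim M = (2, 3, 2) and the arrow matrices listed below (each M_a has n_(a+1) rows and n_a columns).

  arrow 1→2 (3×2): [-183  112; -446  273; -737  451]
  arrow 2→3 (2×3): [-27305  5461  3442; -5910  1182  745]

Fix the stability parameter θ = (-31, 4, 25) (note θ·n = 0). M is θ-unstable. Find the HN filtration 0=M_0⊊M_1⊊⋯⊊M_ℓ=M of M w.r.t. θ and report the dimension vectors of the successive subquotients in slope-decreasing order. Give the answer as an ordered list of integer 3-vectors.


Via rank(M_{q-1}∘⋯∘M_p): M ≅ I[1,2], I[1,3], I[2,3].
μ_θ-semistable layers: μ^(1)=25; μ^(2)=4; μ^(3)=-31

((0, 0, 2); (0, 3, 0); (2, 0, 0))


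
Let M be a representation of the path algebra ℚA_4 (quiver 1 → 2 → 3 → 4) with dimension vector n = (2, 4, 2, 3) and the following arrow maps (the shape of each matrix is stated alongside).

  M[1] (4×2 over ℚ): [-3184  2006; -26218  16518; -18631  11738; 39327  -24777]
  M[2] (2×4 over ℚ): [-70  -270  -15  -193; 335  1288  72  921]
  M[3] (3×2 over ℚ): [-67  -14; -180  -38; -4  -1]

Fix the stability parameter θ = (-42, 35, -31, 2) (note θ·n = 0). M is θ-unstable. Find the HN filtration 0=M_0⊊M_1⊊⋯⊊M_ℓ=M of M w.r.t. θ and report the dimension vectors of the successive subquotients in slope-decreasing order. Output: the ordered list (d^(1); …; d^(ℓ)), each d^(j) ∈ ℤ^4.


Via rank(M_{q-1}∘⋯∘M_p): M ≅ I[1,4]^2, I[2,2]^2, I[4,4].
μ_θ-semistable layers: μ^(1)=35; μ^(2)=2; μ^(3)=-42

((0, 2, 0, 0); (0, 2, 2, 3); (2, 0, 0, 0))


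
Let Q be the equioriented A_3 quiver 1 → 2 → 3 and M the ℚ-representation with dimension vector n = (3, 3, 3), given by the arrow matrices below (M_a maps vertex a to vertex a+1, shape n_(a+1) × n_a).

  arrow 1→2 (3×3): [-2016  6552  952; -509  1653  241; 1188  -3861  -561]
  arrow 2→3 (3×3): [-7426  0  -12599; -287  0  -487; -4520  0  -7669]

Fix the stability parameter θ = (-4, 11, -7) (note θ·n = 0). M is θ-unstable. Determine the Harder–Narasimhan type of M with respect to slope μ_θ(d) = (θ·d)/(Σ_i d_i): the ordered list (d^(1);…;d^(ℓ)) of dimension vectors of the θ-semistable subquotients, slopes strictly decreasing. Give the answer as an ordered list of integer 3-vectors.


Interval decomposition of M: I[1,1], I[1,2], I[1,3], I[2,3], I[3,3].
HN type (ℓ=4): μ^(1)=11; μ^(2)=2; μ^(3)=-4; μ^(4)=-7

((0, 1, 0); (0, 2, 2); (3, 0, 0); (0, 0, 1))


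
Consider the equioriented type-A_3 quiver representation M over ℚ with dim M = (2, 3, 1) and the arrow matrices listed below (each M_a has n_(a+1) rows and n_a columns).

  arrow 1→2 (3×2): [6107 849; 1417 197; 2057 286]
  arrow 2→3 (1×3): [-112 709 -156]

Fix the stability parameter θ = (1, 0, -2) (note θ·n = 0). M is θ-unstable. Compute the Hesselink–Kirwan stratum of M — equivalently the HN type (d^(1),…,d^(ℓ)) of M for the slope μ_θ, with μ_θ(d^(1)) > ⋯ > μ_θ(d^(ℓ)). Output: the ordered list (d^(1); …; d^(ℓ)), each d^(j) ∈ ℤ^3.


Barcode: M ≅ I[1,2], I[1,3], I[2,2]. HN layers by μ_θ (3 steps, strictly decreasing):
  μ^(1)=1/2; μ^(2)=0; μ^(3)=-1/3

((1, 1, 0); (0, 1, 0); (1, 1, 1))


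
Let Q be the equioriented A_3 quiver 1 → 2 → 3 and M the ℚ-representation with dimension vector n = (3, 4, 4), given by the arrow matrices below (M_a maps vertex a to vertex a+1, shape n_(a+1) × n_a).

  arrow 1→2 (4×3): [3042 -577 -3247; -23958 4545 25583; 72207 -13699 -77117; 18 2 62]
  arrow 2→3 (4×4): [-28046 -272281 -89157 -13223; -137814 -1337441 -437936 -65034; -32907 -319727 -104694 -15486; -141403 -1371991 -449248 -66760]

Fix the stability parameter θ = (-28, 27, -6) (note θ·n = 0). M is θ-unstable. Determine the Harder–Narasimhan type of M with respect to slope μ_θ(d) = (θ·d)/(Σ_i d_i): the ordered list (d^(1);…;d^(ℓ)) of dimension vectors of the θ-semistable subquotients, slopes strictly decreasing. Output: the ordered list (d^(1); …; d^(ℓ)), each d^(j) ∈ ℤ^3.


Barcode: M ≅ I[1,1], I[1,3]^2, I[2,2], I[2,3], I[3,3]. HN layers by μ_θ (4 steps, strictly decreasing):
  μ^(1)=27; μ^(2)=21/2; μ^(3)=-6; μ^(4)=-28

((0, 1, 0); (0, 3, 3); (0, 0, 1); (3, 0, 0))
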